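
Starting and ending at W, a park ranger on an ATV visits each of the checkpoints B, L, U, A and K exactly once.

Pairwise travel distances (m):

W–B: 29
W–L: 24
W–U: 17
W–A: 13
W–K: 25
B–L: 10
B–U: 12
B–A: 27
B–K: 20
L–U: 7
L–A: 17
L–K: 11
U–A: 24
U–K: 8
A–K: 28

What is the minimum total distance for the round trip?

85 m — the shortest possible round trip.

W → B → L → U → A → K → W: 29+10+7+24+28+25 = 123
W → B → L → U → K → A → W: 29+10+7+8+28+13 = 95
W → B → L → A → U → K → W: 29+10+17+24+8+25 = 113
W → B → L → A → K → U → W: 29+10+17+28+8+17 = 109
W → B → L → K → U → A → W: 29+10+11+8+24+13 = 95
W → B → L → K → A → U → W: 29+10+11+28+24+17 = 119
W → B → U → L → A → K → W: 29+12+7+17+28+25 = 118
W → B → U → L → K → A → W: 29+12+7+11+28+13 = 100
W → B → U → A → L → K → W: 29+12+24+17+11+25 = 118
W → B → U → A → K → L → W: 29+12+24+28+11+24 = 128
W → B → U → K → L → A → W: 29+12+8+11+17+13 = 90
W → B → U → K → A → L → W: 29+12+8+28+17+24 = 118
W → B → A → L → U → K → W: 29+27+17+7+8+25 = 113
W → B → A → L → K → U → W: 29+27+17+11+8+17 = 109
… (46 more)
W → U → K → B → L → A → W: 17+8+20+10+17+13 = 85  ← best
The minimum is 85.
One optimal route: W → U → K → B → L → A → W (or its reverse).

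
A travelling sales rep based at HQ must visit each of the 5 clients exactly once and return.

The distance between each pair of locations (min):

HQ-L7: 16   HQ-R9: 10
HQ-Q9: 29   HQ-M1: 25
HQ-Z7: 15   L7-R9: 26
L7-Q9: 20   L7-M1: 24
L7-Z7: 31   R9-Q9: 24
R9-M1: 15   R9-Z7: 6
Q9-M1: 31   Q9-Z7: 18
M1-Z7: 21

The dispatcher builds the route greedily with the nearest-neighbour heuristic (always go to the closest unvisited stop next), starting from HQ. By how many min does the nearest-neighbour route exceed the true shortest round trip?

From HQ: R9=10, Z7=15, L7=16, M1=25, Q9=29 → choose R9 (10).
From R9: Z7=6, M1=15, Q9=24, L7=26 → choose Z7 (6).
From Z7: Q9=18, M1=21, L7=31 → choose Q9 (18).
From Q9: L7=20, M1=31 → choose L7 (20).
From L7: M1=24 → choose M1 (24).
NN route HQ → R9 → Z7 → Q9 → L7 → M1 → HQ costs 103.
Optimal: HQ → L7 → Q9 → Z7 → R9 → M1 → HQ costs 100 (by enumerating all 60 distinct tours).
Excess = 103 − 100 = 3.

Excess over optimum: 3 min.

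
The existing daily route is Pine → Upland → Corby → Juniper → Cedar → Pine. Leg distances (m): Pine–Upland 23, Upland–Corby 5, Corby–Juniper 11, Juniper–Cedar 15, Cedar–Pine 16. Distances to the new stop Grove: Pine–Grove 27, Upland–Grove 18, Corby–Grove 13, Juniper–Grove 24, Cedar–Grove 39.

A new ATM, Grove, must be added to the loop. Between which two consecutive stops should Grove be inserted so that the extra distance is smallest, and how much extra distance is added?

Minimum extra distance: 22 m, inserting Grove between Pine and Upland.

Insertion cost between consecutive stops i–j is d(i,Grove) + d(Grove,j) − d(i,j):
  between Pine and Upland: 27 + 18 − 23 = 22
  between Upland and Corby: 18 + 13 − 5 = 26
  between Corby and Juniper: 13 + 24 − 11 = 26
  between Juniper and Cedar: 24 + 39 − 15 = 48
  between Cedar and Pine: 39 + 27 − 16 = 50
Cheapest insertion is between Pine and Upland, adding 22.
New total = 70 + 22 = 92.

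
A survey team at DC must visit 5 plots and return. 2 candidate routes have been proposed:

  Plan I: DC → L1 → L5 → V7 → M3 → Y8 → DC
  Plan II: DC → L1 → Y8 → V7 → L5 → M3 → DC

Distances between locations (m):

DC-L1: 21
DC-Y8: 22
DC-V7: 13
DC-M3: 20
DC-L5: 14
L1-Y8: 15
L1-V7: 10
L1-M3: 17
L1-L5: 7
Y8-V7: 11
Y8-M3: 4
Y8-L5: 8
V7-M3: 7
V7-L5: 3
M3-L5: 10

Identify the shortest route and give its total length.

Plan I: 21 + 7 + 3 + 7 + 4 + 22 = 64
Plan II: 21 + 15 + 11 + 3 + 10 + 20 = 80

Shortest is Plan I, total 64 m.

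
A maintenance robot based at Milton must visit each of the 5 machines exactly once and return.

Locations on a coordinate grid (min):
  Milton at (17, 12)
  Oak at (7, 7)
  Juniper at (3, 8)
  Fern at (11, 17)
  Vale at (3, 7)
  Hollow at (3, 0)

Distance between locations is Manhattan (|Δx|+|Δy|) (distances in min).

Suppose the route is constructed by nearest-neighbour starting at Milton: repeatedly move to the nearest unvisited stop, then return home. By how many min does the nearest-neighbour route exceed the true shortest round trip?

Excess over optimum: 2 min.

From Milton: Fern=11, Oak=15, Juniper=18, Vale=19, Hollow=26 → choose Fern (11).
From Fern: Oak=14, Juniper=17, Vale=18, Hollow=25 → choose Oak (14).
From Oak: Vale=4, Juniper=5, Hollow=11 → choose Vale (4).
From Vale: Juniper=1, Hollow=7 → choose Juniper (1).
From Juniper: Hollow=8 → choose Hollow (8).
NN route Milton → Fern → Oak → Vale → Juniper → Hollow → Milton costs 64.
Optimal: Milton → Oak → Vale → Hollow → Juniper → Fern → Milton costs 62 (by enumerating all 60 distinct tours).
Excess = 64 − 62 = 2.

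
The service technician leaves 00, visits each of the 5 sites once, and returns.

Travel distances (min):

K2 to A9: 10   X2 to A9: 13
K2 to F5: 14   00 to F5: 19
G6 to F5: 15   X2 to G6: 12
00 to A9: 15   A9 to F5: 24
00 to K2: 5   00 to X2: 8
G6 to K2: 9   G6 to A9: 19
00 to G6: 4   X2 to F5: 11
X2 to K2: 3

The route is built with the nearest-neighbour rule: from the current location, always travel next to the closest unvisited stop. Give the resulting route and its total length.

Total distance 66 min via the nearest-neighbour route 00 → G6 → K2 → X2 → F5 → A9 → 00.

From 00: distances to unvisited — G6=4, K2=5, X2=8, A9=15, F5=19. Nearest is G6 (4).
From G6: distances to unvisited — K2=9, X2=12, F5=15, A9=19. Nearest is K2 (9).
From K2: distances to unvisited — X2=3, A9=10, F5=14. Nearest is X2 (3).
From X2: distances to unvisited — F5=11, A9=13. Nearest is F5 (11).
From F5: distances to unvisited — A9=24. Nearest is A9 (24).
Return A9→00: 15.
Total = 4 + 9 + 3 + 11 + 24 + 15 = 66.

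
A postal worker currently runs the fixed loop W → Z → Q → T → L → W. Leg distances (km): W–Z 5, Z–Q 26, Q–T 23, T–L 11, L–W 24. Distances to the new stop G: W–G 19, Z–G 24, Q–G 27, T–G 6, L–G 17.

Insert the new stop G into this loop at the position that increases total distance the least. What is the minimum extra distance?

Minimum extra distance: 10 km, inserting G between Q and T.

Insertion cost between consecutive stops i–j is d(i,G) + d(G,j) − d(i,j):
  between W and Z: 19 + 24 − 5 = 38
  between Z and Q: 24 + 27 − 26 = 25
  between Q and T: 27 + 6 − 23 = 10
  between T and L: 6 + 17 − 11 = 12
  between L and W: 17 + 19 − 24 = 12
Cheapest insertion is between Q and T, adding 10.
New total = 89 + 10 = 99.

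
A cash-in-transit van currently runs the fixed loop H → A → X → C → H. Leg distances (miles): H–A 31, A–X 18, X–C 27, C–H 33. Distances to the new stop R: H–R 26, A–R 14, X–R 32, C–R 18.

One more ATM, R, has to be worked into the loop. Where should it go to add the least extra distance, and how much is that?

Insertion cost between consecutive stops i–j is d(i,R) + d(R,j) − d(i,j):
  between H and A: 26 + 14 − 31 = 9
  between A and X: 14 + 32 − 18 = 28
  between X and C: 32 + 18 − 27 = 23
  between C and H: 18 + 26 − 33 = 11
Cheapest insertion is between H and A, adding 9.
New total = 109 + 9 = 118.

Adding 9 miles by placing R on the H–A leg.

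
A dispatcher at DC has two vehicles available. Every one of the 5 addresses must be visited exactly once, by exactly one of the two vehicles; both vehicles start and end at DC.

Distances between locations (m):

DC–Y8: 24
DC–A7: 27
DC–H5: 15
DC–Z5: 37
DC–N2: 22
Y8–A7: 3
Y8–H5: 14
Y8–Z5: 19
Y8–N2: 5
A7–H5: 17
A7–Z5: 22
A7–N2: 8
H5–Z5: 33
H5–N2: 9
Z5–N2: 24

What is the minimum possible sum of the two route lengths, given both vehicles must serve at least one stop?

119 m — the smallest possible combined total.

There are 2^4 − 1 = 15 ways to divide the 5 stops into two non-empty groups. For each, the best each vehicle can do is its own shortest tour through its group:
  {Y8} + {A7, H5, Z5, N2}: 48 + 91 = 139
  {A7} + {Y8, H5, Z5, N2}: 54 + 85 = 139
  {Y8, A7} + {H5, Z5, N2}: 54 + 85 = 139
  {H5} + {Y8, A7, Z5, N2}: 30 + 89 = 119
  {Y8, H5} + {A7, Z5, N2}: 53 + 89 = 142
  {A7, H5} + {Y8, Z5, N2}: 59 + 83 = 142
  … (15 splits in total)
Best: vehicle 1 DC → H5 → DC = 30; vehicle 2 DC → Z5 → Y8 → A7 → N2 → DC = 89; combined 119.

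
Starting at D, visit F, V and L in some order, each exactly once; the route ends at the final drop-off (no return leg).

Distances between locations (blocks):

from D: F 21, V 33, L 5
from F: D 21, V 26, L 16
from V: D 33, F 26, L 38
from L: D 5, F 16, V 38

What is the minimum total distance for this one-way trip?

Shortest open route: 47 blocks.

There are 3! = 6 possible orderings.
D → F → V → L: 21+26+38 = 85
D → F → L → V: 21+16+38 = 75
D → V → F → L: 33+26+16 = 75
D → V → L → F: 33+38+16 = 87
D → L → F → V: 5+16+26 = 47
D → L → V → F: 5+38+26 = 69
The minimum is 47.
One shortest path: D → L → F → V.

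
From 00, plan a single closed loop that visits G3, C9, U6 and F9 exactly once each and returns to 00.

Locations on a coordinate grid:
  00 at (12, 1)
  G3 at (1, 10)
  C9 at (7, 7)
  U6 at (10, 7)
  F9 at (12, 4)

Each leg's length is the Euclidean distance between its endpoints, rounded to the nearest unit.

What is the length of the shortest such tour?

00→G3→C9→U6→F9→00: 14+7+3+4+3 = 31
00→G3→C9→F9→U6→00: 14+7+6+4+6 = 37
00→G3→U6→C9→F9→00: 14+9+3+6+3 = 35
00→G3→U6→F9→C9→00: 14+9+4+6+8 = 41
00→G3→F9→C9→U6→00: 14+13+6+3+6 = 42
00→G3→F9→U6→C9→00: 14+13+4+3+8 = 42
00→C9→G3→U6→F9→00: 8+7+9+4+3 = 31
00→C9→G3→F9→U6→00: 8+7+13+4+6 = 38
00→C9→U6→G3→F9→00: 8+3+9+13+3 = 36
00→C9→F9→G3→U6→00: 8+6+13+9+6 = 42
00→U6→G3→C9→F9→00: 6+9+7+6+3 = 31
00→U6→C9→G3→F9→00: 6+3+7+13+3 = 32
The minimum is 31.
One optimal route: 00 → G3 → C9 → U6 → F9 → 00 (or its reverse).

31 — the shortest possible round trip.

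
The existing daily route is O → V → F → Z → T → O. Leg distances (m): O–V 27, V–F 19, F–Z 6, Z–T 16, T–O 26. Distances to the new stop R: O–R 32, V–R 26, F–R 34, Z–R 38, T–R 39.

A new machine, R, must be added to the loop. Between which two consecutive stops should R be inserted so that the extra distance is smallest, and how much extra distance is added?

Insertion cost between consecutive stops i–j is d(i,R) + d(R,j) − d(i,j):
  between O and V: 32 + 26 − 27 = 31
  between V and F: 26 + 34 − 19 = 41
  between F and Z: 34 + 38 − 6 = 66
  between Z and T: 38 + 39 − 16 = 61
  between T and O: 39 + 32 − 26 = 45
Cheapest insertion is between O and V, adding 31.
New total = 94 + 31 = 125.

Minimum extra distance: 31 m, inserting R between O and V.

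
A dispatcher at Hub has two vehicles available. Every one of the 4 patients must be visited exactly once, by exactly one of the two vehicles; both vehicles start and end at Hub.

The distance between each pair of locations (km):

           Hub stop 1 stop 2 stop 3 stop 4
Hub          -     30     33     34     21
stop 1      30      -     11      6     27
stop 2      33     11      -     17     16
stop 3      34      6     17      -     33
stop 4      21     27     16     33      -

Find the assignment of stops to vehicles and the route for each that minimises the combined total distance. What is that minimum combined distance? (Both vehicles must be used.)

Try each way of splitting the stops between the two vehicles (each non-empty) and, for each split, find the best tour for each vehicle:
  {stop 1} + {stop 2, stop 3, stop 4}: 60 + 88 = 148
  {stop 2} + {stop 1, stop 3, stop 4}: 66 + 88 = 154
  {stop 1, stop 2} + {stop 3, stop 4}: 74 + 88 = 162
  {stop 3} + {stop 1, stop 2, stop 4}: 68 + 78 = 146
  {stop 1, stop 3} + {stop 2, stop 4}: 70 + 70 = 140
  {stop 2, stop 3} + {stop 1, stop 4}: 84 + 78 = 162
  … (7 splits in total)
  {stop 1, stop 2, stop 3} + {stop 4}: 84 + 42 = 126  ← best
Best: vehicle 1 Hub → stop 2 → stop 1 → stop 3 → Hub = 84; vehicle 2 Hub → stop 4 → Hub = 42; combined 126.

Minimum combined distance: 126 km.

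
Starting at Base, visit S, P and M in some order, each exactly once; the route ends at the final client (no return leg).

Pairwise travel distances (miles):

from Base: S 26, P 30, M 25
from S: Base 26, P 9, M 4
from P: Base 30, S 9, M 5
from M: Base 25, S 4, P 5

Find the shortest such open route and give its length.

Minimum one-way distance = 35 miles.

There are 3! = 6 possible orderings.
Base - S - P - M: 26+9+5 = 40
Base - S - M - P: 26+4+5 = 35
Base - P - S - M: 30+9+4 = 43
Base - P - M - S: 30+5+4 = 39
Base - M - S - P: 25+4+9 = 38
Base - M - P - S: 25+5+9 = 39
The minimum is 35.
One shortest path: Base → S → M → P.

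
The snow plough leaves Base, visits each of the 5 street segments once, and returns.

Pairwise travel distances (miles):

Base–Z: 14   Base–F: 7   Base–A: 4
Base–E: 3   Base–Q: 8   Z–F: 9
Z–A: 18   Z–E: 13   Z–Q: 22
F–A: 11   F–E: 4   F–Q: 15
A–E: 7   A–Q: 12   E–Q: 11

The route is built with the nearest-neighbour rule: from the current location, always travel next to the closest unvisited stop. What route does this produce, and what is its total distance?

From Base: distances to unvisited — E=3, A=4, F=7, Q=8, Z=14. Nearest is E (3).
From E: distances to unvisited — F=4, A=7, Q=11, Z=13. Nearest is F (4).
From F: distances to unvisited — Z=9, A=11, Q=15. Nearest is Z (9).
From Z: distances to unvisited — A=18, Q=22. Nearest is A (18).
From A: distances to unvisited — Q=12. Nearest is Q (12).
Return Q→Base: 8.
Total = 3 + 4 + 9 + 18 + 12 + 8 = 54.

54 miles along Base → E → F → Z → A → Q → Base.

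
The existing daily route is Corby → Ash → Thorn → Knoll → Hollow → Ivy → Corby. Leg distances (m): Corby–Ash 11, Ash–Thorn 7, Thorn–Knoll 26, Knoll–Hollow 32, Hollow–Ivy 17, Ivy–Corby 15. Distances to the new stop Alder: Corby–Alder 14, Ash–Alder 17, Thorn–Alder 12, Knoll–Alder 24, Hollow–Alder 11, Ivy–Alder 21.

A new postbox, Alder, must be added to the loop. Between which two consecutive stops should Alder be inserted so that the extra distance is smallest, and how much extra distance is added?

+3 m — insert Alder between Knoll and Hollow.

Insertion cost between consecutive stops i–j is d(i,Alder) + d(Alder,j) − d(i,j):
  between Corby and Ash: 14 + 17 − 11 = 20
  between Ash and Thorn: 17 + 12 − 7 = 22
  between Thorn and Knoll: 12 + 24 − 26 = 10
  between Knoll and Hollow: 24 + 11 − 32 = 3
  between Hollow and Ivy: 11 + 21 − 17 = 15
  between Ivy and Corby: 21 + 14 − 15 = 20
Cheapest insertion is between Knoll and Hollow, adding 3.
New total = 108 + 3 = 111.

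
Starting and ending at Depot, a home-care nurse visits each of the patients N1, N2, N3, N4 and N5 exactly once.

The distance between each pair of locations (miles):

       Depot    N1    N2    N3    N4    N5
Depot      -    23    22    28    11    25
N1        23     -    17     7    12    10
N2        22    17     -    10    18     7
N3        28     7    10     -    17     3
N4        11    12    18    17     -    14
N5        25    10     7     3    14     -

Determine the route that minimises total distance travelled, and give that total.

Shortest round trip = 62 miles.

There are 60 distinct closed tours to check (reversals are equivalent).
Depot → N1 → N2 → N3 → N4 → N5 → Depot: 23+17+10+17+14+25 = 106
Depot → N1 → N2 → N3 → N5 → N4 → Depot: 23+17+10+3+14+11 = 78
Depot → N1 → N2 → N4 → N3 → N5 → Depot: 23+17+18+17+3+25 = 103
Depot → N1 → N2 → N4 → N5 → N3 → Depot: 23+17+18+14+3+28 = 103
Depot → N1 → N2 → N5 → N3 → N4 → Depot: 23+17+7+3+17+11 = 78
Depot → N1 → N2 → N5 → N4 → N3 → Depot: 23+17+7+14+17+28 = 106
Depot → N1 → N3 → N2 → N4 → N5 → Depot: 23+7+10+18+14+25 = 97
Depot → N1 → N3 → N2 → N5 → N4 → Depot: 23+7+10+7+14+11 = 72
Depot → N1 → N3 → N4 → N2 → N5 → Depot: 23+7+17+18+7+25 = 97
Depot → N1 → N3 → N4 → N5 → N2 → Depot: 23+7+17+14+7+22 = 90
Depot → N1 → N3 → N5 → N2 → N4 → Depot: 23+7+3+7+18+11 = 69
Depot → N1 → N3 → N5 → N4 → N2 → Depot: 23+7+3+14+18+22 = 87
Depot → N1 → N4 → N2 → N3 → N5 → Depot: 23+12+18+10+3+25 = 91
Depot → N1 → N4 → N2 → N5 → N3 → Depot: 23+12+18+7+3+28 = 91
… (46 more)
Depot → N2 → N5 → N3 → N1 → N4 → Depot: 22+7+3+7+12+11 = 62  ← best
The minimum is 62.
One optimal route: Depot → N2 → N5 → N3 → N1 → N4 → Depot (or its reverse).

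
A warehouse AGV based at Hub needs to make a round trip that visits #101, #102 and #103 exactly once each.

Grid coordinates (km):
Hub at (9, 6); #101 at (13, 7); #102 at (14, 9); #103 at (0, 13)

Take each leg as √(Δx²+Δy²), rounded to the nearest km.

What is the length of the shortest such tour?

32 km — the shortest possible round trip.

With 3 stops there are 3!/2 = 3 distinct round trips (a route and its reverse cost the same).
Hub→#101→#102→#103→Hub: 4+2+15+11 = 32
Hub→#101→#103→#102→Hub: 4+14+15+6 = 39
Hub→#102→#101→#103→Hub: 6+2+14+11 = 33
The minimum is 32.
One optimal route: Hub → #101 → #102 → #103 → Hub (or its reverse).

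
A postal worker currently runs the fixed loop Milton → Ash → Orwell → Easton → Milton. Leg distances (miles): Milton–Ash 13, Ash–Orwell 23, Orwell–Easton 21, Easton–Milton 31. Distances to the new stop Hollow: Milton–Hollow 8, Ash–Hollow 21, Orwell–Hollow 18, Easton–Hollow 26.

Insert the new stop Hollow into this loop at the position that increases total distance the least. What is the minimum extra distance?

Insertion cost between consecutive stops i–j is d(i,Hollow) + d(Hollow,j) − d(i,j):
  between Milton and Ash: 8 + 21 − 13 = 16
  between Ash and Orwell: 21 + 18 − 23 = 16
  between Orwell and Easton: 18 + 26 − 21 = 23
  between Easton and Milton: 26 + 8 − 31 = 3
Cheapest insertion is between Easton and Milton, adding 3.
New total = 88 + 3 = 91.

Adding 3 miles by placing Hollow on the Easton–Milton leg.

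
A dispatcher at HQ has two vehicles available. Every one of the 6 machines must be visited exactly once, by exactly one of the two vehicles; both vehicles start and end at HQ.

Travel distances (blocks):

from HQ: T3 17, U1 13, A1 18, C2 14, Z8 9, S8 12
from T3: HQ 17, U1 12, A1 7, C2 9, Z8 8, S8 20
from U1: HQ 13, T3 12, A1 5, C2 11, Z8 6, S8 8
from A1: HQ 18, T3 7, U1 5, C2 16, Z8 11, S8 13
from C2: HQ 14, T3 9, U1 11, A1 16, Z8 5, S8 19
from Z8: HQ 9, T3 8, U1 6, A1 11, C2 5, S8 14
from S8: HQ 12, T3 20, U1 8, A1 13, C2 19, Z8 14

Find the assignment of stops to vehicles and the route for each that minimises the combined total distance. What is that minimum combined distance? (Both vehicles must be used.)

Minimum combined distance: 72 blocks.

Check every non-empty split of the stops between the two vehicles; for each half take its own optimal tour:
  {T3} + {U1, A1, C2, Z8, S8}: 34 + 55 = 89
  {U1} + {T3, A1, C2, Z8, S8}: 26 + 55 = 81
  {T3, U1} + {A1, C2, Z8, S8}: 42 + 55 = 97
  {A1} + {T3, U1, C2, Z8, S8}: 36 + 55 = 91
  {T3, A1} + {U1, C2, Z8, S8}: 42 + 45 = 87
  {U1, A1} + {T3, C2, Z8, S8}: 36 + 55 = 91
  … (31 splits in total)
  {T3, U1, A1, C2, Z8} + {S8}: 48 + 24 = 72  ← best
Best: vehicle 1 HQ → U1 → A1 → T3 → C2 → Z8 → HQ = 48; vehicle 2 HQ → S8 → HQ = 24; combined 72.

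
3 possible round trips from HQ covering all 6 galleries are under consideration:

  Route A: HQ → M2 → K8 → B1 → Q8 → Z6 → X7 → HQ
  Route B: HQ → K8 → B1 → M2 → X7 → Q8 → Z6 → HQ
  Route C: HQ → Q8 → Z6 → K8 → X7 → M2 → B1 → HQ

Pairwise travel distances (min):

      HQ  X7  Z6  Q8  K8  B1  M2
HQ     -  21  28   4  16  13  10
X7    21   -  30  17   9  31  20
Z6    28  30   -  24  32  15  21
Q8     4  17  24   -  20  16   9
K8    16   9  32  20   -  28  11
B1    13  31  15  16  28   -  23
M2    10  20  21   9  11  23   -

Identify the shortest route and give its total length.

Shortest is Route C, total 125 min.

Route A: 10 + 11 + 28 + 16 + 24 + 30 + 21 = 140
Route B: 16 + 28 + 23 + 20 + 17 + 24 + 28 = 156
Route C: 4 + 24 + 32 + 9 + 20 + 23 + 13 = 125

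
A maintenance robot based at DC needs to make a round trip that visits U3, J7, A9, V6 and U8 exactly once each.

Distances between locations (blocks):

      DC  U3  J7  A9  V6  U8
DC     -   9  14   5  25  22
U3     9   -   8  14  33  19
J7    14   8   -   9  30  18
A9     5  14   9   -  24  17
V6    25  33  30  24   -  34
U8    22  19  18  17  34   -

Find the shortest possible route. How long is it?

Minimum total distance: 98 blocks.

DC-U3-J7-A9-V6-U8-DC: 9+8+9+24+34+22 = 106
DC-U3-J7-A9-U8-V6-DC: 9+8+9+17+34+25 = 102
DC-U3-J7-V6-A9-U8-DC: 9+8+30+24+17+22 = 110
DC-U3-J7-V6-U8-A9-DC: 9+8+30+34+17+5 = 103
DC-U3-J7-U8-A9-V6-DC: 9+8+18+17+24+25 = 101
DC-U3-J7-U8-V6-A9-DC: 9+8+18+34+24+5 = 98
DC-U3-A9-J7-V6-U8-DC: 9+14+9+30+34+22 = 118
DC-U3-A9-J7-U8-V6-DC: 9+14+9+18+34+25 = 109
DC-U3-A9-V6-J7-U8-DC: 9+14+24+30+18+22 = 117
DC-U3-A9-V6-U8-J7-DC: 9+14+24+34+18+14 = 113
DC-U3-A9-U8-J7-V6-DC: 9+14+17+18+30+25 = 113
DC-U3-A9-U8-V6-J7-DC: 9+14+17+34+30+14 = 118
DC-U3-V6-J7-A9-U8-DC: 9+33+30+9+17+22 = 120
DC-U3-V6-J7-U8-A9-DC: 9+33+30+18+17+5 = 112
… (46 more)
The minimum is 98.
One optimal route: DC → U3 → J7 → U8 → V6 → A9 → DC (or its reverse).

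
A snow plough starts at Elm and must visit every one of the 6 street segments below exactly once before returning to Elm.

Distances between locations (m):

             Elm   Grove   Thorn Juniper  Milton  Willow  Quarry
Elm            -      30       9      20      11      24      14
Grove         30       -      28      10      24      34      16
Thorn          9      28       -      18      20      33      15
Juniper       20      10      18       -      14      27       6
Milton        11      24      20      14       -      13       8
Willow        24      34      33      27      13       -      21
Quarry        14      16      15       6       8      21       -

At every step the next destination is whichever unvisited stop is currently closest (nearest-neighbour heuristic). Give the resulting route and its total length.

Total distance 101 m via the nearest-neighbour route Elm → Thorn → Quarry → Juniper → Grove → Milton → Willow → Elm.

From Elm: distances to unvisited — Thorn=9, Milton=11, Quarry=14, Juniper=20, Willow=24, Grove=30. Nearest is Thorn (9).
From Thorn: distances to unvisited — Quarry=15, Juniper=18, Milton=20, Grove=28, Willow=33. Nearest is Quarry (15).
From Quarry: distances to unvisited — Juniper=6, Milton=8, Grove=16, Willow=21. Nearest is Juniper (6).
From Juniper: distances to unvisited — Grove=10, Milton=14, Willow=27. Nearest is Grove (10).
From Grove: distances to unvisited — Milton=24, Willow=34. Nearest is Milton (24).
From Milton: distances to unvisited — Willow=13. Nearest is Willow (13).
Return Willow→Elm: 24.
Total = 9 + 15 + 6 + 10 + 24 + 13 + 24 = 101.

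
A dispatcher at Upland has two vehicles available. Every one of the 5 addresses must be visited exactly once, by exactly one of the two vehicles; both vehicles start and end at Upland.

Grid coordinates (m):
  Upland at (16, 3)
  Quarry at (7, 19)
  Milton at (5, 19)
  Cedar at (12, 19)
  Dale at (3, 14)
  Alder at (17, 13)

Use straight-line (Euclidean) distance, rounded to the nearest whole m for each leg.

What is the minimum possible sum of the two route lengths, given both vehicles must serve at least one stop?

Check every non-empty split of the stops between the two vehicles; for each half take its own optimal tour:
  {Quarry} + {Milton, Cedar, Dale, Alder}: 36 + 47 = 83
  {Milton} + {Quarry, Cedar, Dale, Alder}: 38 + 46 = 84
  {Quarry, Milton} + {Cedar, Dale, Alder}: 39 + 45 = 84
  {Cedar} + {Quarry, Milton, Dale, Alder}: 32 + 46 = 78
  {Quarry, Cedar} + {Milton, Dale, Alder}: 39 + 45 = 84
  {Milton, Cedar} + {Quarry, Dale, Alder}: 42 + 45 = 87
  … (15 splits in total)
  {Quarry, Milton, Cedar, Dale} + {Alder}: 45 + 20 = 65  ← best
Best: vehicle 1 Upland → Cedar → Quarry → Milton → Dale → Upland = 45; vehicle 2 Upland → Alder → Upland = 20; combined 65.

65 m — the smallest possible combined total.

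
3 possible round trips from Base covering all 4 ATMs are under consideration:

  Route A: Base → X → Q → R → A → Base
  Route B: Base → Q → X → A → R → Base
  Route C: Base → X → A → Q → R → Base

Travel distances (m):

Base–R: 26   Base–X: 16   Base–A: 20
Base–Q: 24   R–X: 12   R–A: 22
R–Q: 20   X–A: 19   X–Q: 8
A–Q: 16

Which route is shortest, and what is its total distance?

Route A: 16 + 8 + 20 + 22 + 20 = 86
Route B: 24 + 8 + 19 + 22 + 26 = 99
Route C: 16 + 19 + 16 + 20 + 26 = 97

Shortest is Route A, total 86 m.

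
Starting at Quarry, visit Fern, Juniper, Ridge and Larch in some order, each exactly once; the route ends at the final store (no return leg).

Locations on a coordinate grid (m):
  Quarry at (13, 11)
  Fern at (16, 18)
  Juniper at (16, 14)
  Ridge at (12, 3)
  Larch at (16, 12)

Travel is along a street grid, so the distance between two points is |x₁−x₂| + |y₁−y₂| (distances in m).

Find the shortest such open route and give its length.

Minimum one-way distance = 28 m.

There are 4! = 24 possible orderings.
Quarry - Fern - Juniper - Ridge - Larch: 10+4+15+13 = 42
Quarry - Fern - Juniper - Larch - Ridge: 10+4+2+13 = 29
Quarry - Fern - Ridge - Juniper - Larch: 10+19+15+2 = 46
Quarry - Fern - Ridge - Larch - Juniper: 10+19+13+2 = 44
Quarry - Fern - Larch - Juniper - Ridge: 10+6+2+15 = 33
Quarry - Fern - Larch - Ridge - Juniper: 10+6+13+15 = 44
Quarry - Juniper - Fern - Ridge - Larch: 6+4+19+13 = 42
Quarry - Juniper - Fern - Larch - Ridge: 6+4+6+13 = 29
Quarry - Juniper - Ridge - Fern - Larch: 6+15+19+6 = 46
Quarry - Juniper - Ridge - Larch - Fern: 6+15+13+6 = 40
Quarry - Juniper - Larch - Fern - Ridge: 6+2+6+19 = 33
Quarry - Juniper - Larch - Ridge - Fern: 6+2+13+19 = 40
Quarry - Ridge - Fern - Juniper - Larch: 9+19+4+2 = 34
Quarry - Ridge - Fern - Larch - Juniper: 9+19+6+2 = 36
… (10 more)
Quarry - Ridge - Larch - Juniper - Fern: 9+13+2+4 = 28  ← best
The minimum is 28.
One shortest path: Quarry → Ridge → Larch → Juniper → Fern.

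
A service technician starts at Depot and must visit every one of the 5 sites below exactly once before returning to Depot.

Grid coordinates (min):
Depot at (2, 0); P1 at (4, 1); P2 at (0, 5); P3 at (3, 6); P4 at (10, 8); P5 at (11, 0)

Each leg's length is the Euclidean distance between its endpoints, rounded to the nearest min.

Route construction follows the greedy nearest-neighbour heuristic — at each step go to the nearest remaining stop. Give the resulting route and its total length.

Nearest-neighbour total = 37 min; route Depot → P1 → P3 → P2 → P4 → P5 → Depot.

Depot → [P1:2 / P2:5 / P3:6 / P5:9 / P4:11] → P1 (2)
P1 → [P3:5 / P2:6 / P5:7 / P4:9] → P3 (5)
P3 → [P2:3 / P4:7 / P5:10] → P2 (3)
P2 → [P4:10 / P5:12] → P4 (10)
P4 → [P5:8] → P5 (8)
Return P5→Depot: 9.
Total = 2 + 5 + 3 + 10 + 8 + 9 = 37.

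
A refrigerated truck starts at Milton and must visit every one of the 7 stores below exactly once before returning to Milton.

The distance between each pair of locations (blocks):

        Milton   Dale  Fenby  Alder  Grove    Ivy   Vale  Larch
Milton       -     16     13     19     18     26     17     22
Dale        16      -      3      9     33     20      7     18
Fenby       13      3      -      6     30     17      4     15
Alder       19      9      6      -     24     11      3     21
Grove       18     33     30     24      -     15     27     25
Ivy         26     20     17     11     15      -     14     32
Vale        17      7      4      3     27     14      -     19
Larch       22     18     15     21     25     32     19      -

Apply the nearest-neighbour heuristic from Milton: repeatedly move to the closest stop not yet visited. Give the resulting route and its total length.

Nearest-neighbour total = 99 blocks; route Milton → Fenby → Dale → Vale → Alder → Ivy → Grove → Larch → Milton.

From Milton: distances to unvisited — Fenby=13, Dale=16, Vale=17, Grove=18, Alder=19, Larch=22, Ivy=26. Nearest is Fenby (13).
From Fenby: distances to unvisited — Dale=3, Vale=4, Alder=6, Larch=15, Ivy=17, Grove=30. Nearest is Dale (3).
From Dale: distances to unvisited — Vale=7, Alder=9, Larch=18, Ivy=20, Grove=33. Nearest is Vale (7).
From Vale: distances to unvisited — Alder=3, Ivy=14, Larch=19, Grove=27. Nearest is Alder (3).
From Alder: distances to unvisited — Ivy=11, Larch=21, Grove=24. Nearest is Ivy (11).
From Ivy: distances to unvisited — Grove=15, Larch=32. Nearest is Grove (15).
From Grove: distances to unvisited — Larch=25. Nearest is Larch (25).
Return Larch→Milton: 22.
Total = 13 + 3 + 7 + 3 + 11 + 15 + 25 + 22 = 99.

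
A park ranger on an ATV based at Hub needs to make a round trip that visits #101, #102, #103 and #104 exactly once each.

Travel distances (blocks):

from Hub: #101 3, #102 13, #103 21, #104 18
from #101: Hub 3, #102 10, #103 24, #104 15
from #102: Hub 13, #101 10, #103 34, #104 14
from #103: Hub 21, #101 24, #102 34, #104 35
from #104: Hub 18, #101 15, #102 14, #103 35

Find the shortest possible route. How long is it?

Minimum total distance: 83 blocks.

There are 12 distinct closed tours to check (reversals are equivalent).
Hub→#101→#102→#103→#104→Hub: 3+10+34+35+18 = 100
Hub→#101→#102→#104→#103→Hub: 3+10+14+35+21 = 83
Hub→#101→#103→#102→#104→Hub: 3+24+34+14+18 = 93
Hub→#101→#103→#104→#102→Hub: 3+24+35+14+13 = 89
Hub→#101→#104→#102→#103→Hub: 3+15+14+34+21 = 87
Hub→#101→#104→#103→#102→Hub: 3+15+35+34+13 = 100
Hub→#102→#101→#103→#104→Hub: 13+10+24+35+18 = 100
Hub→#102→#101→#104→#103→Hub: 13+10+15+35+21 = 94
Hub→#102→#103→#101→#104→Hub: 13+34+24+15+18 = 104
Hub→#102→#104→#101→#103→Hub: 13+14+15+24+21 = 87
Hub→#103→#101→#102→#104→Hub: 21+24+10+14+18 = 87
Hub→#103→#102→#101→#104→Hub: 21+34+10+15+18 = 98
The minimum is 83.
One optimal route: Hub → #101 → #102 → #104 → #103 → Hub (or its reverse).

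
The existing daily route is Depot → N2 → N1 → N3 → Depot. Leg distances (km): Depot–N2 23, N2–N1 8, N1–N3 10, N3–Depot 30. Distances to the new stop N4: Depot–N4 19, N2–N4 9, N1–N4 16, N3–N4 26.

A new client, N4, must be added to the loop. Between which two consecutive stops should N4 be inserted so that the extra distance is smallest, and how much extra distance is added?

Adding 5 km by placing N4 on the Depot–N2 leg.

Insertion cost between consecutive stops i–j is d(i,N4) + d(N4,j) − d(i,j):
  between Depot and N2: 19 + 9 − 23 = 5
  between N2 and N1: 9 + 16 − 8 = 17
  between N1 and N3: 16 + 26 − 10 = 32
  between N3 and Depot: 26 + 19 − 30 = 15
Cheapest insertion is between Depot and N2, adding 5.
New total = 71 + 5 = 76.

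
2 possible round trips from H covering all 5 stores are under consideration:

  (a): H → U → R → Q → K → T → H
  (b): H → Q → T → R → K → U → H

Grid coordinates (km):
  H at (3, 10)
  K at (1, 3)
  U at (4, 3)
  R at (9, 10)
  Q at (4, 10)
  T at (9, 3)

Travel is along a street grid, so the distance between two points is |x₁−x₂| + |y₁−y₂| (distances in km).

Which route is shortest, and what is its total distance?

(a): 8 + 12 + 5 + 10 + 8 + 13 = 56
(b): 1 + 12 + 7 + 15 + 3 + 8 = 46

46 km — (b) is the shortest.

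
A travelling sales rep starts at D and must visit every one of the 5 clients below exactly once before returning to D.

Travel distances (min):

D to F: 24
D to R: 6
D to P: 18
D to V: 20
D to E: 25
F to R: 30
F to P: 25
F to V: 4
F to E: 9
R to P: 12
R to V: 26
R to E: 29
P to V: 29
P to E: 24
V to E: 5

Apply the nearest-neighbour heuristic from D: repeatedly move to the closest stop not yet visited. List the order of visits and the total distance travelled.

D → [R:6 / P:18 / V:20 / F:24 / E:25] → R (6)
R → [P:12 / V:26 / E:29 / F:30] → P (12)
P → [E:24 / F:25 / V:29] → E (24)
E → [V:5 / F:9] → V (5)
V → [F:4] → F (4)
Return F→D: 24.
Total = 6 + 12 + 24 + 5 + 4 + 24 = 75.

Total distance 75 min via the nearest-neighbour route D → R → P → E → V → F → D.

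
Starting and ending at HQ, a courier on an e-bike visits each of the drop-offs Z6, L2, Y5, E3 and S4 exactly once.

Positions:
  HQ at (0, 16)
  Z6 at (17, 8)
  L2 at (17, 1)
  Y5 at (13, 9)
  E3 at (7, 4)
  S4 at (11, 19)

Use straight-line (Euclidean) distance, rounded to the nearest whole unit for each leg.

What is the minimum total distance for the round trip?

There are 60 distinct closed tours to check (reversals are equivalent).
HQ-Z6-L2-Y5-E3-S4-HQ: 19+7+9+8+16+11 = 70
HQ-Z6-L2-Y5-S4-E3-HQ: 19+7+9+10+16+14 = 75
HQ-Z6-L2-E3-Y5-S4-HQ: 19+7+10+8+10+11 = 65
HQ-Z6-L2-E3-S4-Y5-HQ: 19+7+10+16+10+15 = 77
HQ-Z6-L2-S4-Y5-E3-HQ: 19+7+19+10+8+14 = 77
HQ-Z6-L2-S4-E3-Y5-HQ: 19+7+19+16+8+15 = 84
HQ-Z6-Y5-L2-E3-S4-HQ: 19+4+9+10+16+11 = 69
HQ-Z6-Y5-L2-S4-E3-HQ: 19+4+9+19+16+14 = 81
HQ-Z6-Y5-E3-L2-S4-HQ: 19+4+8+10+19+11 = 71
HQ-Z6-Y5-E3-S4-L2-HQ: 19+4+8+16+19+23 = 89
HQ-Z6-Y5-S4-L2-E3-HQ: 19+4+10+19+10+14 = 76
HQ-Z6-Y5-S4-E3-L2-HQ: 19+4+10+16+10+23 = 82
HQ-Z6-E3-L2-Y5-S4-HQ: 19+11+10+9+10+11 = 70
HQ-Z6-E3-L2-S4-Y5-HQ: 19+11+10+19+10+15 = 84
… (46 more)
HQ-E3-L2-Z6-Y5-S4-HQ: 14+10+7+4+10+11 = 56  ← best
The minimum is 56.
One optimal route: HQ → E3 → L2 → Z6 → Y5 → S4 → HQ (or its reverse).

Minimum total distance: 56.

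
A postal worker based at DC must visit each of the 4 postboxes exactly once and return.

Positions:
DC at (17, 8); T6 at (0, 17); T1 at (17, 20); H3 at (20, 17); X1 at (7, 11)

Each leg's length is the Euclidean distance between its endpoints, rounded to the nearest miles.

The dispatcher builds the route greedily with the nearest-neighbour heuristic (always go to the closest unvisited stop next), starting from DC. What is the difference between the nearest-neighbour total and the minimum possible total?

Excess over optimum: 5 miles.

DC: H3=9, X1=10, T1=12, T6=19 ⇒ H3
H3: T1=4, X1=14, T6=20 ⇒ T1
T1: X1=13, T6=17 ⇒ X1
X1: T6=9 ⇒ T6
NN route DC → H3 → T1 → X1 → T6 → DC costs 54.
Optimal: DC → H3 → T1 → T6 → X1 → DC costs 49 (by enumerating all 12 distinct tours).
Excess = 54 − 49 = 5.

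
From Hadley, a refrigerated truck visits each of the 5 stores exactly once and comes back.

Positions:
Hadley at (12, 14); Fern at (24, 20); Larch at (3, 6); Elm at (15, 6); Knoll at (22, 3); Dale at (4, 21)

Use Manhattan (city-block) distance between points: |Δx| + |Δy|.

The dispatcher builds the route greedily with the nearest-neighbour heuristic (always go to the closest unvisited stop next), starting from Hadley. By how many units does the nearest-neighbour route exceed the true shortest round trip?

From Hadley: Elm=11, Dale=15, Larch=17, Fern=18, Knoll=21 → choose Elm (11).
From Elm: Knoll=10, Larch=12, Fern=23, Dale=26 → choose Knoll (10).
From Knoll: Fern=19, Larch=22, Dale=36 → choose Fern (19).
From Fern: Dale=21, Larch=35 → choose Dale (21).
From Dale: Larch=16 → choose Larch (16).
NN route Hadley → Elm → Knoll → Fern → Dale → Larch → Hadley costs 94.
Optimal: Hadley → Fern → Knoll → Elm → Larch → Dale → Hadley costs 90 (by enumerating all 60 distinct tours).
Excess = 94 − 90 = 4.

The nearest-neighbour route is 4 longer than optimal.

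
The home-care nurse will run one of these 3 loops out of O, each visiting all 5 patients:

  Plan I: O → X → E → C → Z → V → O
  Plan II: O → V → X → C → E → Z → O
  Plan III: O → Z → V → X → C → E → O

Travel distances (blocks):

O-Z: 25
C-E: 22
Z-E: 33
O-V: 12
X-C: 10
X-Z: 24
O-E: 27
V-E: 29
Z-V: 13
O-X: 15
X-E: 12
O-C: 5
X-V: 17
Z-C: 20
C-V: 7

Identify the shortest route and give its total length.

Plan I: 15 + 12 + 22 + 20 + 13 + 12 = 94
Plan II: 12 + 17 + 10 + 22 + 33 + 25 = 119
Plan III: 25 + 13 + 17 + 10 + 22 + 27 = 114

Shortest is Plan I, total 94 blocks.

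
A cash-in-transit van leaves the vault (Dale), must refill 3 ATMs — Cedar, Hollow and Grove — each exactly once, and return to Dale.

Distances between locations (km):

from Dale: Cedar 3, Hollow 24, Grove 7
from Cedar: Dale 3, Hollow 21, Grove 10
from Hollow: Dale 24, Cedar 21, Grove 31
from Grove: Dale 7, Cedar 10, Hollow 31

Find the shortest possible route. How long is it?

Minimum total distance: 62 km.

With 3 stops there are 3!/2 = 3 distinct round trips (a route and its reverse cost the same).
Dale → Cedar → Hollow → Grove → Dale: 3+21+31+7 = 62
Dale → Cedar → Grove → Hollow → Dale: 3+10+31+24 = 68
Dale → Hollow → Cedar → Grove → Dale: 24+21+10+7 = 62
The minimum is 62.
One optimal route: Dale → Cedar → Hollow → Grove → Dale (or its reverse).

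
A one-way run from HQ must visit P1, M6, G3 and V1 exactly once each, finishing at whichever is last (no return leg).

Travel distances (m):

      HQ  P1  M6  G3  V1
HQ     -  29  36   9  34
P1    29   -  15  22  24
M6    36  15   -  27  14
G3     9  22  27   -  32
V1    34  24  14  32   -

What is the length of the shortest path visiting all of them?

There are 4! = 24 possible orderings.
HQ→P1→M6→G3→V1: 29+15+27+32 = 103
HQ→P1→M6→V1→G3: 29+15+14+32 = 90
HQ→P1→G3→M6→V1: 29+22+27+14 = 92
HQ→P1→G3→V1→M6: 29+22+32+14 = 97
HQ→P1→V1→M6→G3: 29+24+14+27 = 94
HQ→P1→V1→G3→M6: 29+24+32+27 = 112
HQ→M6→P1→G3→V1: 36+15+22+32 = 105
HQ→M6→P1→V1→G3: 36+15+24+32 = 107
HQ→M6→G3→P1→V1: 36+27+22+24 = 109
HQ→M6→G3→V1→P1: 36+27+32+24 = 119
HQ→M6→V1→P1→G3: 36+14+24+22 = 96
HQ→M6→V1→G3→P1: 36+14+32+22 = 104
HQ→G3→P1→M6→V1: 9+22+15+14 = 60
HQ→G3→P1→V1→M6: 9+22+24+14 = 69
… (10 more)
The minimum is 60.
One shortest path: HQ → G3 → P1 → M6 → V1.

Minimum one-way distance = 60 m.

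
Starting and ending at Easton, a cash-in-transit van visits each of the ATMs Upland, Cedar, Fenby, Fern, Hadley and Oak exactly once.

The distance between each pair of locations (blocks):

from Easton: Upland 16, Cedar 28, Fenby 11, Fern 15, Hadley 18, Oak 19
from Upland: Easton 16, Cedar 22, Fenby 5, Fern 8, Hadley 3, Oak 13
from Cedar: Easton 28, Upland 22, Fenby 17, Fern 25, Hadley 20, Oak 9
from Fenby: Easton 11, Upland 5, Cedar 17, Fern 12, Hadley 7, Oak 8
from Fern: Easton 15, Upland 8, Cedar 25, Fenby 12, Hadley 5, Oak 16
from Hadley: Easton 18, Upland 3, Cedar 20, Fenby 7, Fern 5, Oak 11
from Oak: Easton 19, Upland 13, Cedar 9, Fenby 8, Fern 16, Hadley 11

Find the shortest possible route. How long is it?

There are 360 distinct closed tours to check (reversals are equivalent).
Easton - Upland - Cedar - Fenby - Fern - Hadley - Oak - Easton: 16+22+17+12+5+11+19 = 102
Easton - Upland - Cedar - Fenby - Fern - Oak - Hadley - Easton: 16+22+17+12+16+11+18 = 112
Easton - Upland - Cedar - Fenby - Hadley - Fern - Oak - Easton: 16+22+17+7+5+16+19 = 102
Easton - Upland - Cedar - Fenby - Hadley - Oak - Fern - Easton: 16+22+17+7+11+16+15 = 104
Easton - Upland - Cedar - Fenby - Oak - Fern - Hadley - Easton: 16+22+17+8+16+5+18 = 102
Easton - Upland - Cedar - Fenby - Oak - Hadley - Fern - Easton: 16+22+17+8+11+5+15 = 94
Easton - Upland - Cedar - Fern - Fenby - Hadley - Oak - Easton: 16+22+25+12+7+11+19 = 112
Easton - Upland - Cedar - Fern - Fenby - Oak - Hadley - Easton: 16+22+25+12+8+11+18 = 112
… (352 more)
Easton - Cedar - Oak - Fenby - Upland - Hadley - Fern - Easton: 28+9+8+5+3+5+15 = 73  ← best
The minimum is 73.
One optimal route: Easton → Cedar → Oak → Fenby → Upland → Hadley → Fern → Easton (or its reverse).

73 blocks — the shortest possible round trip.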